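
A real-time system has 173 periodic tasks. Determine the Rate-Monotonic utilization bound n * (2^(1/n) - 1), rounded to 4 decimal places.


Compute 2^(1/173) = 1.0040146684
Subtract 1: 1.0040146684 - 1 = 0.0040146684
Multiply by n: 173 * 0.0040146684 = 0.6945376332
Round to 4 dp: 0.6945

0.6945


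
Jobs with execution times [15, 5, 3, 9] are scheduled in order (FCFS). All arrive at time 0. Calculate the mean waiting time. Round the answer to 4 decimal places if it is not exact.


FCFS order (as given): [15, 5, 3, 9]
Waiting times:
  Job 1: wait = 0
  Job 2: wait = 15
  Job 3: wait = 20
  Job 4: wait = 23
Sum of waiting times = 58
Average waiting time = 58/4 = 14.5

14.5


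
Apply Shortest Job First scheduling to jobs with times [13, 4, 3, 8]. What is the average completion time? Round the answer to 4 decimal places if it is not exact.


SJF order (ascending): [3, 4, 8, 13]
Completion times:
  Job 1: burst=3, C=3
  Job 2: burst=4, C=7
  Job 3: burst=8, C=15
  Job 4: burst=13, C=28
Average completion = 53/4 = 13.25

13.25


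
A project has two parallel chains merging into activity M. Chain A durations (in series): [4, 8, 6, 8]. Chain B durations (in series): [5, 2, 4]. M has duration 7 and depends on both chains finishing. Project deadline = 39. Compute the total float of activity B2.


Forward pass: ES(B2) = sum of predecessors on chain B = 5
EF = ES + duration = 5 + 2 = 7
Backward pass: LF(M) = deadline = 39; LS(M) = 39 - 7 = 32
LF(B2) = LS(M) - sum(successors on chain B) = 32 - 4 = 28
LS = LF - duration = 28 - 2 = 26
Total float = LS - ES = 26 - 5 = 21

21


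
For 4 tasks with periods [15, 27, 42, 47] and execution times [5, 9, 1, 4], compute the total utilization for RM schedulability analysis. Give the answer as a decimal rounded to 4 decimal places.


Compute individual utilizations (exact fractions):
  Task 1: C/T = 5/15 = 1/3 (approx. 0.3333)
  Task 2: C/T = 9/27 = 1/3 (approx. 0.3333)
  Task 3: C/T = 1/42 (approx. 0.0238)
  Task 4: C/T = 4/47 (approx. 0.0851)
Total utilization U = 1/3 + 1/3 + 1/42 + 4/47 = 1531/1974
Rounded to 4 decimal places: U = 0.7756
RM (Liu & Layland) bound for 4 tasks = 0.756828; compare with U = 1531/1974 (approx. 0.775583)
bound < U <= 1, so the RM sufficient condition is not met (inconclusive; an exact test such as response-time analysis is needed).

0.7756


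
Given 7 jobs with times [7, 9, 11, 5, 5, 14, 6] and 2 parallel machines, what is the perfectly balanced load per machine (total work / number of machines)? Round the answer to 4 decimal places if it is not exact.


Total processing time = 7 + 9 + 11 + 5 + 5 + 14 + 6 = 57
Number of machines = 2
Ideal balanced load = 57 / 2 = 28.5

28.5


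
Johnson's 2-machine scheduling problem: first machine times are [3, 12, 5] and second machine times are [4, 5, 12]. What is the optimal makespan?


Apply Johnson's rule:
  Group 1 (a <= b): [(1, 3, 4), (3, 5, 12)]
  Group 2 (a > b): [(2, 12, 5)]
Optimal job order: [1, 3, 2]
Schedule:
  Job 1: M1 done at 3, M2 done at 7
  Job 3: M1 done at 8, M2 done at 20
  Job 2: M1 done at 20, M2 done at 25
Makespan = 25

25


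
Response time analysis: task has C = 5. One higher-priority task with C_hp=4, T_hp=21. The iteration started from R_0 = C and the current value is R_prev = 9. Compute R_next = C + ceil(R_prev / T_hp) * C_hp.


R_next = C + ceil(R_prev / T_hp) * C_hp
ceil(9 / 21) = ceil(0.4286) = 1
Interference = 1 * 4 = 4
R_next = 5 + 4 = 9
R_next = R_prev, so the iteration has converged (response time = 9).

9


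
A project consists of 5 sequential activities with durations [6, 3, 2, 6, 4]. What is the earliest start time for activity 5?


Activity 5 starts after activities 1 through 4 complete.
Predecessor durations: [6, 3, 2, 6]
ES = 6 + 3 + 2 + 6 = 17

17


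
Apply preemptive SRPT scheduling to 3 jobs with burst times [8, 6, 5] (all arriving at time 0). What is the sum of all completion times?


Since all jobs arrive at t=0, SRPT equals SPT ordering.
SPT order: [5, 6, 8]
Completion times:
  Job 1: p=5, C=5
  Job 2: p=6, C=11
  Job 3: p=8, C=19
Total completion time = 5 + 11 + 19 = 35

35


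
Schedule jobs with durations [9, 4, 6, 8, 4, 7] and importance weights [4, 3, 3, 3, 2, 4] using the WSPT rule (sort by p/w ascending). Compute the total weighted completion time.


Compute p/w ratios and sort ascending (WSPT): [(4, 3), (7, 4), (6, 3), (4, 2), (9, 4), (8, 3)]
Compute weighted completion times:
  Job (p=4,w=3): C=4, w*C=3*4=12
  Job (p=7,w=4): C=11, w*C=4*11=44
  Job (p=6,w=3): C=17, w*C=3*17=51
  Job (p=4,w=2): C=21, w*C=2*21=42
  Job (p=9,w=4): C=30, w*C=4*30=120
  Job (p=8,w=3): C=38, w*C=3*38=114
Total weighted completion time = 383

383


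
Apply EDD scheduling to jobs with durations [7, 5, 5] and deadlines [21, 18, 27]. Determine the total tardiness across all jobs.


Sort by due date (EDD order): [(5, 18), (7, 21), (5, 27)]
Compute completion times and tardiness:
  Job 1: p=5, d=18, C=5, tardiness=max(0,5-18)=0
  Job 2: p=7, d=21, C=12, tardiness=max(0,12-21)=0
  Job 3: p=5, d=27, C=17, tardiness=max(0,17-27)=0
Total tardiness = 0

0


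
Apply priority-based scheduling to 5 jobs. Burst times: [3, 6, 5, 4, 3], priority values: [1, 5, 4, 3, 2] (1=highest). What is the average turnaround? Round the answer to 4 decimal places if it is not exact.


Sort by priority (ascending = highest first):
Order: [(1, 3), (2, 3), (3, 4), (4, 5), (5, 6)]
Completion times:
  Priority 1, burst=3, C=3
  Priority 2, burst=3, C=6
  Priority 3, burst=4, C=10
  Priority 4, burst=5, C=15
  Priority 5, burst=6, C=21
Average turnaround = 55/5 = 11.0

11.0


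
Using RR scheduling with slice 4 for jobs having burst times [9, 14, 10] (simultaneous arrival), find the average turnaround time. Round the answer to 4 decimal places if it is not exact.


Time quantum = 4
Execution trace:
  J1 runs 4 units, time = 4
  J2 runs 4 units, time = 8
  J3 runs 4 units, time = 12
  J1 runs 4 units, time = 16
  J2 runs 4 units, time = 20
  J3 runs 4 units, time = 24
  J1 runs 1 units, time = 25
  J2 runs 4 units, time = 29
  J3 runs 2 units, time = 31
  J2 runs 2 units, time = 33
Finish times: [25, 33, 31]
Average turnaround = 89/3 = 29.6667

29.6667


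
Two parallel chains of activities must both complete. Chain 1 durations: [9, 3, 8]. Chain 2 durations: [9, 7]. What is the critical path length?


Path A total = 9 + 3 + 8 = 20
Path B total = 9 + 7 = 16
Critical path = longest path = max(20, 16) = 20

20


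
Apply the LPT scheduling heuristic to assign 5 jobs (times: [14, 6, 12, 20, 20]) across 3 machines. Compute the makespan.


Sort jobs in decreasing order (LPT): [20, 20, 14, 12, 6]
Assign each job to the least loaded machine:
  Machine 1: jobs [20, 6], load = 26
  Machine 2: jobs [20], load = 20
  Machine 3: jobs [14, 12], load = 26
Makespan = max load = 26

26


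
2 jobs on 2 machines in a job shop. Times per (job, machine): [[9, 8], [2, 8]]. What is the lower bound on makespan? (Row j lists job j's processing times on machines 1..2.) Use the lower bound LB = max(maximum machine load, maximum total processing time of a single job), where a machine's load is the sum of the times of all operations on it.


Machine loads:
  Machine 1: 9 + 2 = 11
  Machine 2: 8 + 8 = 16
Max machine load = 16
Job totals:
  Job 1: 17
  Job 2: 10
Max job total = 17
Lower bound = max(16, 17) = 17

17


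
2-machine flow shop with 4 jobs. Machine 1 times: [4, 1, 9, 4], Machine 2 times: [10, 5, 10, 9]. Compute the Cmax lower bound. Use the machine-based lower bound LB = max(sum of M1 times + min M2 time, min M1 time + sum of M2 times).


LB1 = sum(M1 times) + min(M2 times) = 18 + 5 = 23
LB2 = min(M1 times) + sum(M2 times) = 1 + 34 = 35
Lower bound = max(LB1, LB2) = max(23, 35) = 35

35


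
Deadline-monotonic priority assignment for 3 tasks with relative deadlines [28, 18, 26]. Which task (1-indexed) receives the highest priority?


Sort tasks by relative deadline (ascending):
  Task 2: deadline = 18
  Task 3: deadline = 26
  Task 1: deadline = 28
Priority order (highest first): [2, 3, 1]
Highest priority task = 2

2


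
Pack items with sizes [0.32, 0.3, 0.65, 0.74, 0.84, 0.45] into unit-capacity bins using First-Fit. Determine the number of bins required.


Place items sequentially using First-Fit:
  Item 0.32 -> new Bin 1
  Item 0.3 -> Bin 1 (now 0.62)
  Item 0.65 -> new Bin 2
  Item 0.74 -> new Bin 3
  Item 0.84 -> new Bin 4
  Item 0.45 -> new Bin 5
Total bins used = 5

5


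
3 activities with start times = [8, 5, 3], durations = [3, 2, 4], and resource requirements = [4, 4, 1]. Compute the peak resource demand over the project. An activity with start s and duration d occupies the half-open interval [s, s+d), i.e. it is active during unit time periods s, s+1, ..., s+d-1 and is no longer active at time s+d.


Each activity i is active on [start_i, start_i + duration_i).
Compute total resource usage per time slot:
  t=0: active resources = [], total = 0
  t=1: active resources = [], total = 0
  t=2: active resources = [], total = 0
  t=3: active resources = [1], total = 1
  t=4: active resources = [1], total = 1
  t=5: active resources = [4, 1], total = 5
  t=6: active resources = [4, 1], total = 5
  t=7: active resources = [], total = 0
  t=8: active resources = [4], total = 4
  t=9: active resources = [4], total = 4
  t=10: active resources = [4], total = 4
Peak resource demand = 5

5


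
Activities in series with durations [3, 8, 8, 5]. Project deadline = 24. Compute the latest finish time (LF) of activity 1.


LF(activity 1) = deadline - sum of successor durations
Successors: activities 2 through 4 with durations [8, 8, 5]
Sum of successor durations = 21
LF = 24 - 21 = 3

3


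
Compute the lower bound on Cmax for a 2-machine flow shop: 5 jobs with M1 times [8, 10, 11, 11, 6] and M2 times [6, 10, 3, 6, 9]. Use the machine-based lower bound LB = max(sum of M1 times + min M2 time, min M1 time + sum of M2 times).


LB1 = sum(M1 times) + min(M2 times) = 46 + 3 = 49
LB2 = min(M1 times) + sum(M2 times) = 6 + 34 = 40
Lower bound = max(LB1, LB2) = max(49, 40) = 49

49


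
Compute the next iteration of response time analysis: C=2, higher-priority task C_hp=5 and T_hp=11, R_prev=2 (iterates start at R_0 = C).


R_next = C + ceil(R_prev / T_hp) * C_hp
ceil(2 / 11) = ceil(0.1818) = 1
Interference = 1 * 5 = 5
R_next = 2 + 5 = 7

7


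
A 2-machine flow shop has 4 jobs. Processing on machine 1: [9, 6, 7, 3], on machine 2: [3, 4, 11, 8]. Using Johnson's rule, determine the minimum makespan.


Apply Johnson's rule:
  Group 1 (a <= b): [(4, 3, 8), (3, 7, 11)]
  Group 2 (a > b): [(2, 6, 4), (1, 9, 3)]
Optimal job order: [4, 3, 2, 1]
Schedule:
  Job 4: M1 done at 3, M2 done at 11
  Job 3: M1 done at 10, M2 done at 22
  Job 2: M1 done at 16, M2 done at 26
  Job 1: M1 done at 25, M2 done at 29
Makespan = 29

29


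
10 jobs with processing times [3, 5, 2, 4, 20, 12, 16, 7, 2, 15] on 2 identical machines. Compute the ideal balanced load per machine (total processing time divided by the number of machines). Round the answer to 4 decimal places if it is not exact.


Total processing time = 3 + 5 + 2 + 4 + 20 + 12 + 16 + 7 + 2 + 15 = 86
Number of machines = 2
Ideal balanced load = 86 / 2 = 43.0

43.0


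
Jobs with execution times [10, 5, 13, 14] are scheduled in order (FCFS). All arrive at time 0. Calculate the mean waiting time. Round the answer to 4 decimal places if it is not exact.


FCFS order (as given): [10, 5, 13, 14]
Waiting times:
  Job 1: wait = 0
  Job 2: wait = 10
  Job 3: wait = 15
  Job 4: wait = 28
Sum of waiting times = 53
Average waiting time = 53/4 = 13.25

13.25


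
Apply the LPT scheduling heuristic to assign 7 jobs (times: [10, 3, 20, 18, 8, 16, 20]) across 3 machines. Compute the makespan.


Sort jobs in decreasing order (LPT): [20, 20, 18, 16, 10, 8, 3]
Assign each job to the least loaded machine:
  Machine 1: jobs [20, 10], load = 30
  Machine 2: jobs [20, 8, 3], load = 31
  Machine 3: jobs [18, 16], load = 34
Makespan = max load = 34

34


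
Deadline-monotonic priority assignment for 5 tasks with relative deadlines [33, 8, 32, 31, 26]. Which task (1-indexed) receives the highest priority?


Sort tasks by relative deadline (ascending):
  Task 2: deadline = 8
  Task 5: deadline = 26
  Task 4: deadline = 31
  Task 3: deadline = 32
  Task 1: deadline = 33
Priority order (highest first): [2, 5, 4, 3, 1]
Highest priority task = 2

2


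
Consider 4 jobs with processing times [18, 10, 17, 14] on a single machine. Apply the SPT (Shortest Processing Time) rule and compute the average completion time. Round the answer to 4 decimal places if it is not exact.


Sort jobs by processing time (SPT order): [10, 14, 17, 18]
Compute completion times sequentially:
  Job 1: processing = 10, completes at 10
  Job 2: processing = 14, completes at 24
  Job 3: processing = 17, completes at 41
  Job 4: processing = 18, completes at 59
Sum of completion times = 134
Average completion time = 134/4 = 33.5

33.5


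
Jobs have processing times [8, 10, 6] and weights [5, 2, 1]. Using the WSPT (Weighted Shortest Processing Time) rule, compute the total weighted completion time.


Compute p/w ratios and sort ascending (WSPT): [(8, 5), (10, 2), (6, 1)]
Compute weighted completion times:
  Job (p=8,w=5): C=8, w*C=5*8=40
  Job (p=10,w=2): C=18, w*C=2*18=36
  Job (p=6,w=1): C=24, w*C=1*24=24
Total weighted completion time = 100

100


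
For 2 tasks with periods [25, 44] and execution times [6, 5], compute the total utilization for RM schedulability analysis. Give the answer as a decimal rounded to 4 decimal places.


Compute individual utilizations (exact fractions):
  Task 1: C/T = 6/25 (approx. 0.24)
  Task 2: C/T = 5/44 (approx. 0.1136)
Total utilization U = 6/25 + 5/44 = 389/1100
Rounded to 4 decimal places: U = 0.3536
RM (Liu & Layland) bound for 2 tasks = 0.828427; compare with U = 389/1100 (approx. 0.353636)
U <= bound, so schedulable by RM sufficient condition.

0.3536


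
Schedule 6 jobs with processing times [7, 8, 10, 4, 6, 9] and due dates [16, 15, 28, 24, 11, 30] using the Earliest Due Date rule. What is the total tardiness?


Sort by due date (EDD order): [(6, 11), (8, 15), (7, 16), (4, 24), (10, 28), (9, 30)]
Compute completion times and tardiness:
  Job 1: p=6, d=11, C=6, tardiness=max(0,6-11)=0
  Job 2: p=8, d=15, C=14, tardiness=max(0,14-15)=0
  Job 3: p=7, d=16, C=21, tardiness=max(0,21-16)=5
  Job 4: p=4, d=24, C=25, tardiness=max(0,25-24)=1
  Job 5: p=10, d=28, C=35, tardiness=max(0,35-28)=7
  Job 6: p=9, d=30, C=44, tardiness=max(0,44-30)=14
Total tardiness = 27

27


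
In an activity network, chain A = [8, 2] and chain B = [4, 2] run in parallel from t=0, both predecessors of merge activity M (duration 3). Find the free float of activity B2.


ES(B2) = sum of predecessors on chain B = 4
EF(B2) = ES + duration = 4 + 2 = 6
Successor of B2 is M. ES(M) = max(sum(A), sum(B)) = max(10, 6) = 10
Free float = ES(successor) - EF(current) = 10 - 6 = 4

4


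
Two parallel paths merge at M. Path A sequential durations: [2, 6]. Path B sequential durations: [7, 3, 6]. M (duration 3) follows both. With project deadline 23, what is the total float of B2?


Forward pass: ES(B2) = sum of predecessors on chain B = 7
EF = ES + duration = 7 + 3 = 10
Backward pass: LF(M) = deadline = 23; LS(M) = 23 - 3 = 20
LF(B2) = LS(M) - sum(successors on chain B) = 20 - 6 = 14
LS = LF - duration = 14 - 3 = 11
Total float = LS - ES = 11 - 7 = 4

4


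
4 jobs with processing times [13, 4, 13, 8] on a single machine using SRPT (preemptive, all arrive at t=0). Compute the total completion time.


Since all jobs arrive at t=0, SRPT equals SPT ordering.
SPT order: [4, 8, 13, 13]
Completion times:
  Job 1: p=4, C=4
  Job 2: p=8, C=12
  Job 3: p=13, C=25
  Job 4: p=13, C=38
Total completion time = 4 + 12 + 25 + 38 = 79

79


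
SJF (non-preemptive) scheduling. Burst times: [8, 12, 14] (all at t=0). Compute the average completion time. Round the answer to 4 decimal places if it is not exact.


SJF order (ascending): [8, 12, 14]
Completion times:
  Job 1: burst=8, C=8
  Job 2: burst=12, C=20
  Job 3: burst=14, C=34
Average completion = 62/3 = 20.6667

20.6667


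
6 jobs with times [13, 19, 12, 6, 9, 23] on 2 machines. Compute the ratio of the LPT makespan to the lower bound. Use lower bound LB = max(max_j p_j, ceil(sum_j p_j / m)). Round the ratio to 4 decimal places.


LPT order: [23, 19, 13, 12, 9, 6]
Machine loads after assignment: [41, 41]
LPT makespan = 41
Lower bound = max(max_job, ceil(total/2)) = max(23, 41) = 41
Ratio = 41 / 41 = 1.0

1.0


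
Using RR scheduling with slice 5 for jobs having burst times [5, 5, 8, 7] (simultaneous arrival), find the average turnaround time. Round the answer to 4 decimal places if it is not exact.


Time quantum = 5
Execution trace:
  J1 runs 5 units, time = 5
  J2 runs 5 units, time = 10
  J3 runs 5 units, time = 15
  J4 runs 5 units, time = 20
  J3 runs 3 units, time = 23
  J4 runs 2 units, time = 25
Finish times: [5, 10, 23, 25]
Average turnaround = 63/4 = 15.75

15.75


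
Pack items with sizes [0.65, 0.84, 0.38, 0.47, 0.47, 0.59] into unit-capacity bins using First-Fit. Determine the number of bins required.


Place items sequentially using First-Fit:
  Item 0.65 -> new Bin 1
  Item 0.84 -> new Bin 2
  Item 0.38 -> new Bin 3
  Item 0.47 -> Bin 3 (now 0.85)
  Item 0.47 -> new Bin 4
  Item 0.59 -> new Bin 5
Total bins used = 5

5


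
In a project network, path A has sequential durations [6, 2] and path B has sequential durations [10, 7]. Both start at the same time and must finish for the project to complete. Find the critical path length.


Path A total = 6 + 2 = 8
Path B total = 10 + 7 = 17
Critical path = longest path = max(8, 17) = 17

17


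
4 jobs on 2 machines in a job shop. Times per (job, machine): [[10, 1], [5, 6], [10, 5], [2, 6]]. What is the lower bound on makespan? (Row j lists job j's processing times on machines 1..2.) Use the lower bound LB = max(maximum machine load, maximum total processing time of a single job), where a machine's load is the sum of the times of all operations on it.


Machine loads:
  Machine 1: 10 + 5 + 10 + 2 = 27
  Machine 2: 1 + 6 + 5 + 6 = 18
Max machine load = 27
Job totals:
  Job 1: 11
  Job 2: 11
  Job 3: 15
  Job 4: 8
Max job total = 15
Lower bound = max(27, 15) = 27

27


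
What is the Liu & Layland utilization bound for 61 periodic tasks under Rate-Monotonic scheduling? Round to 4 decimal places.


Compute 2^(1/61) = 1.0114278734
Subtract 1: 1.0114278734 - 1 = 0.0114278734
Multiply by n: 61 * 0.0114278734 = 0.6971002774
Round to 4 dp: 0.6971

0.6971


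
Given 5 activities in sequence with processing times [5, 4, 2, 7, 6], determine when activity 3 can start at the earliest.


Activity 3 starts after activities 1 through 2 complete.
Predecessor durations: [5, 4]
ES = 5 + 4 = 9

9


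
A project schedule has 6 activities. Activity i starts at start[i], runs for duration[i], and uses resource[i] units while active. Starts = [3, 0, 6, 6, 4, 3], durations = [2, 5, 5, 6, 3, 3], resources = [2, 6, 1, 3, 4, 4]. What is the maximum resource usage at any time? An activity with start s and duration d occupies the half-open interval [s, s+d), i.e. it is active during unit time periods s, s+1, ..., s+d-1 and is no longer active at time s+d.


Each activity i is active on [start_i, start_i + duration_i).
Compute total resource usage per time slot:
  t=0: active resources = [6], total = 6
  t=1: active resources = [6], total = 6
  t=2: active resources = [6], total = 6
  t=3: active resources = [2, 6, 4], total = 12
  t=4: active resources = [2, 6, 4, 4], total = 16
  t=5: active resources = [4, 4], total = 8
  t=6: active resources = [1, 3, 4], total = 8
  t=7: active resources = [1, 3], total = 4
  t=8: active resources = [1, 3], total = 4
  t=9: active resources = [1, 3], total = 4
  t=10: active resources = [1, 3], total = 4
  t=11: active resources = [3], total = 3
Peak resource demand = 16

16


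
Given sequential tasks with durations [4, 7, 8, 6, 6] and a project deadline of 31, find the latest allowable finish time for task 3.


LF(activity 3) = deadline - sum of successor durations
Successors: activities 4 through 5 with durations [6, 6]
Sum of successor durations = 12
LF = 31 - 12 = 19

19


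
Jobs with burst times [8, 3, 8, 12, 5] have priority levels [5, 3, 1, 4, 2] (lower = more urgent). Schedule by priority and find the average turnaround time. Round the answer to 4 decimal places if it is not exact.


Sort by priority (ascending = highest first):
Order: [(1, 8), (2, 5), (3, 3), (4, 12), (5, 8)]
Completion times:
  Priority 1, burst=8, C=8
  Priority 2, burst=5, C=13
  Priority 3, burst=3, C=16
  Priority 4, burst=12, C=28
  Priority 5, burst=8, C=36
Average turnaround = 101/5 = 20.2

20.2


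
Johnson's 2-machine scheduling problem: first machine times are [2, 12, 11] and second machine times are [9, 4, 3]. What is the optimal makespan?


Apply Johnson's rule:
  Group 1 (a <= b): [(1, 2, 9)]
  Group 2 (a > b): [(2, 12, 4), (3, 11, 3)]
Optimal job order: [1, 2, 3]
Schedule:
  Job 1: M1 done at 2, M2 done at 11
  Job 2: M1 done at 14, M2 done at 18
  Job 3: M1 done at 25, M2 done at 28
Makespan = 28

28


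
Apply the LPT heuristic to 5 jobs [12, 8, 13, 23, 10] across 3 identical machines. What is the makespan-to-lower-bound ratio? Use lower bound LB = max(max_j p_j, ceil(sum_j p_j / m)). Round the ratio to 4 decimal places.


LPT order: [23, 13, 12, 10, 8]
Machine loads after assignment: [23, 21, 22]
LPT makespan = 23
Lower bound = max(max_job, ceil(total/3)) = max(23, 22) = 23
Ratio = 23 / 23 = 1.0

1.0


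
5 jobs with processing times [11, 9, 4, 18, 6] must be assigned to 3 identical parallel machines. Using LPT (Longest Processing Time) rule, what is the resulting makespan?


Sort jobs in decreasing order (LPT): [18, 11, 9, 6, 4]
Assign each job to the least loaded machine:
  Machine 1: jobs [18], load = 18
  Machine 2: jobs [11, 4], load = 15
  Machine 3: jobs [9, 6], load = 15
Makespan = max load = 18

18


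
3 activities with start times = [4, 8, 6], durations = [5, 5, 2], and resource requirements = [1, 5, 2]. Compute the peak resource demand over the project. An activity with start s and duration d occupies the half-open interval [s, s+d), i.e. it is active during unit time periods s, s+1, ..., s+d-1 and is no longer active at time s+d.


Each activity i is active on [start_i, start_i + duration_i).
Compute total resource usage per time slot:
  t=0: active resources = [], total = 0
  t=1: active resources = [], total = 0
  t=2: active resources = [], total = 0
  t=3: active resources = [], total = 0
  t=4: active resources = [1], total = 1
  t=5: active resources = [1], total = 1
  t=6: active resources = [1, 2], total = 3
  t=7: active resources = [1, 2], total = 3
  t=8: active resources = [1, 5], total = 6
  t=9: active resources = [5], total = 5
  t=10: active resources = [5], total = 5
  t=11: active resources = [5], total = 5
  t=12: active resources = [5], total = 5
Peak resource demand = 6

6


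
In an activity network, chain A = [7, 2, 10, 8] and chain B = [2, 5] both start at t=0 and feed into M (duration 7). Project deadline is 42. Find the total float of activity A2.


Forward pass: ES(A2) = sum of predecessors on chain A = 7
EF = ES + duration = 7 + 2 = 9
Backward pass: LF(M) = deadline = 42; LS(M) = 42 - 7 = 35
LF(A2) = LS(M) - sum(successors on chain A) = 35 - 18 = 17
LS = LF - duration = 17 - 2 = 15
Total float = LS - ES = 15 - 7 = 8

8


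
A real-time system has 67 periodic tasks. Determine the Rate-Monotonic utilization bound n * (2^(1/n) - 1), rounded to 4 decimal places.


Compute 2^(1/67) = 1.0103991798
Subtract 1: 1.0103991798 - 1 = 0.0103991798
Multiply by n: 67 * 0.0103991798 = 0.6967450466
Round to 4 dp: 0.6967

0.6967


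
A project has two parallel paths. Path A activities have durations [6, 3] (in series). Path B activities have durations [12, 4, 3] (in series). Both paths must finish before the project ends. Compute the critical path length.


Path A total = 6 + 3 = 9
Path B total = 12 + 4 + 3 = 19
Critical path = longest path = max(9, 19) = 19

19


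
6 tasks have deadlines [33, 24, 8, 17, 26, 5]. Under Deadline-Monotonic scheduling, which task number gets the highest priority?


Sort tasks by relative deadline (ascending):
  Task 6: deadline = 5
  Task 3: deadline = 8
  Task 4: deadline = 17
  Task 2: deadline = 24
  Task 5: deadline = 26
  Task 1: deadline = 33
Priority order (highest first): [6, 3, 4, 2, 5, 1]
Highest priority task = 6

6


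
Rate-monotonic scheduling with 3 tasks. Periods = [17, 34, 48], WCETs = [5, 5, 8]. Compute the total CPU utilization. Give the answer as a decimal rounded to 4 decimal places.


Compute individual utilizations (exact fractions):
  Task 1: C/T = 5/17 (approx. 0.2941)
  Task 2: C/T = 5/34 (approx. 0.1471)
  Task 3: C/T = 8/48 = 1/6 (approx. 0.1667)
Total utilization U = 5/17 + 5/34 + 1/6 = 31/51
Rounded to 4 decimal places: U = 0.6078
RM (Liu & Layland) bound for 3 tasks = 0.779763; compare with U = 31/51 (approx. 0.607843)
U <= bound, so schedulable by RM sufficient condition.

0.6078


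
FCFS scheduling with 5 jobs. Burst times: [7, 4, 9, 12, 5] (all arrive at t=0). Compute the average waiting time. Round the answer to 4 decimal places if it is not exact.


FCFS order (as given): [7, 4, 9, 12, 5]
Waiting times:
  Job 1: wait = 0
  Job 2: wait = 7
  Job 3: wait = 11
  Job 4: wait = 20
  Job 5: wait = 32
Sum of waiting times = 70
Average waiting time = 70/5 = 14.0

14.0


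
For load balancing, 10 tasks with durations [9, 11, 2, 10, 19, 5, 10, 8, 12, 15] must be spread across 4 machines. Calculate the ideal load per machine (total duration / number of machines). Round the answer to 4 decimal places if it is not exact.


Total processing time = 9 + 11 + 2 + 10 + 19 + 5 + 10 + 8 + 12 + 15 = 101
Number of machines = 4
Ideal balanced load = 101 / 4 = 25.25

25.25


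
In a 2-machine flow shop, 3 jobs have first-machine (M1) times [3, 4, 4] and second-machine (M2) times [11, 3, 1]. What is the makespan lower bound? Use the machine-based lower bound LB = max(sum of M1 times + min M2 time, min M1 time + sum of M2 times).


LB1 = sum(M1 times) + min(M2 times) = 11 + 1 = 12
LB2 = min(M1 times) + sum(M2 times) = 3 + 15 = 18
Lower bound = max(LB1, LB2) = max(12, 18) = 18

18


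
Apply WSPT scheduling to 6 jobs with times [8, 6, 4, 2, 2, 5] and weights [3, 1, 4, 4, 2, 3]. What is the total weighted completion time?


Compute p/w ratios and sort ascending (WSPT): [(2, 4), (4, 4), (2, 2), (5, 3), (8, 3), (6, 1)]
Compute weighted completion times:
  Job (p=2,w=4): C=2, w*C=4*2=8
  Job (p=4,w=4): C=6, w*C=4*6=24
  Job (p=2,w=2): C=8, w*C=2*8=16
  Job (p=5,w=3): C=13, w*C=3*13=39
  Job (p=8,w=3): C=21, w*C=3*21=63
  Job (p=6,w=1): C=27, w*C=1*27=27
Total weighted completion time = 177

177


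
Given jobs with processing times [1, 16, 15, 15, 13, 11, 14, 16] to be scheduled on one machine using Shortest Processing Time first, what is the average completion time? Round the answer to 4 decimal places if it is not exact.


Sort jobs by processing time (SPT order): [1, 11, 13, 14, 15, 15, 16, 16]
Compute completion times sequentially:
  Job 1: processing = 1, completes at 1
  Job 2: processing = 11, completes at 12
  Job 3: processing = 13, completes at 25
  Job 4: processing = 14, completes at 39
  Job 5: processing = 15, completes at 54
  Job 6: processing = 15, completes at 69
  Job 7: processing = 16, completes at 85
  Job 8: processing = 16, completes at 101
Sum of completion times = 386
Average completion time = 386/8 = 48.25

48.25


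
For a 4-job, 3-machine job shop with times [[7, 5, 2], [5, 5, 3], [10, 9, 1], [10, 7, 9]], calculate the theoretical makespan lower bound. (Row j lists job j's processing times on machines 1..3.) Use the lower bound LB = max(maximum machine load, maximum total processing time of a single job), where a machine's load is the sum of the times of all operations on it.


Machine loads:
  Machine 1: 7 + 5 + 10 + 10 = 32
  Machine 2: 5 + 5 + 9 + 7 = 26
  Machine 3: 2 + 3 + 1 + 9 = 15
Max machine load = 32
Job totals:
  Job 1: 14
  Job 2: 13
  Job 3: 20
  Job 4: 26
Max job total = 26
Lower bound = max(32, 26) = 32

32


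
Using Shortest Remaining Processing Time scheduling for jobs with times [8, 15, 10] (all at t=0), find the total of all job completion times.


Since all jobs arrive at t=0, SRPT equals SPT ordering.
SPT order: [8, 10, 15]
Completion times:
  Job 1: p=8, C=8
  Job 2: p=10, C=18
  Job 3: p=15, C=33
Total completion time = 8 + 18 + 33 = 59

59


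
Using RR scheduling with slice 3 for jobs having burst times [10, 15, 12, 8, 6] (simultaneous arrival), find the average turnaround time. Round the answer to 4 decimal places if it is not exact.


Time quantum = 3
Execution trace:
  J1 runs 3 units, time = 3
  J2 runs 3 units, time = 6
  J3 runs 3 units, time = 9
  J4 runs 3 units, time = 12
  J5 runs 3 units, time = 15
  J1 runs 3 units, time = 18
  J2 runs 3 units, time = 21
  J3 runs 3 units, time = 24
  J4 runs 3 units, time = 27
  J5 runs 3 units, time = 30
  J1 runs 3 units, time = 33
  J2 runs 3 units, time = 36
  J3 runs 3 units, time = 39
  J4 runs 2 units, time = 41
  J1 runs 1 units, time = 42
  J2 runs 3 units, time = 45
  J3 runs 3 units, time = 48
  J2 runs 3 units, time = 51
Finish times: [42, 51, 48, 41, 30]
Average turnaround = 212/5 = 42.4

42.4


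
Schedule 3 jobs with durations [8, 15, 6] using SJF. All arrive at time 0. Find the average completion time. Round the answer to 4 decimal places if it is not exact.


SJF order (ascending): [6, 8, 15]
Completion times:
  Job 1: burst=6, C=6
  Job 2: burst=8, C=14
  Job 3: burst=15, C=29
Average completion = 49/3 = 16.3333

16.3333


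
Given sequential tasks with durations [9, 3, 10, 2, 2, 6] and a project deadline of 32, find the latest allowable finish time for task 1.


LF(activity 1) = deadline - sum of successor durations
Successors: activities 2 through 6 with durations [3, 10, 2, 2, 6]
Sum of successor durations = 23
LF = 32 - 23 = 9

9


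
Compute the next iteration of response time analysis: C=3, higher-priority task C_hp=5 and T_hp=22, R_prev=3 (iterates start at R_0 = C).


R_next = C + ceil(R_prev / T_hp) * C_hp
ceil(3 / 22) = ceil(0.1364) = 1
Interference = 1 * 5 = 5
R_next = 3 + 5 = 8

8


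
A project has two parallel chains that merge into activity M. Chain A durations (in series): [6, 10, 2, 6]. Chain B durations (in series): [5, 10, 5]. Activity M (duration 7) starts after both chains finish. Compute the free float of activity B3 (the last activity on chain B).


ES(B3) = sum of predecessors on chain B = 15
EF(B3) = ES + duration = 15 + 5 = 20
Successor of B3 is M. ES(M) = max(sum(A), sum(B)) = max(24, 20) = 24
Free float = ES(successor) - EF(current) = 24 - 20 = 4

4


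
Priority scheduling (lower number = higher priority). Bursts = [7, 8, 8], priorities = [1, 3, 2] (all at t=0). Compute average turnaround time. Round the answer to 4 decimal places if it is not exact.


Sort by priority (ascending = highest first):
Order: [(1, 7), (2, 8), (3, 8)]
Completion times:
  Priority 1, burst=7, C=7
  Priority 2, burst=8, C=15
  Priority 3, burst=8, C=23
Average turnaround = 45/3 = 15.0

15.0


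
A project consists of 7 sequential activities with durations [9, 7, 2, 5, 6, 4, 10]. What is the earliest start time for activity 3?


Activity 3 starts after activities 1 through 2 complete.
Predecessor durations: [9, 7]
ES = 9 + 7 = 16

16


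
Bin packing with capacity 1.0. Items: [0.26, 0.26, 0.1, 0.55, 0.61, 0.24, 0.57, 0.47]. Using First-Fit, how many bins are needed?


Place items sequentially using First-Fit:
  Item 0.26 -> new Bin 1
  Item 0.26 -> Bin 1 (now 0.52)
  Item 0.1 -> Bin 1 (now 0.62)
  Item 0.55 -> new Bin 2
  Item 0.61 -> new Bin 3
  Item 0.24 -> Bin 1 (now 0.86)
  Item 0.57 -> new Bin 4
  Item 0.47 -> new Bin 5
Total bins used = 5

5


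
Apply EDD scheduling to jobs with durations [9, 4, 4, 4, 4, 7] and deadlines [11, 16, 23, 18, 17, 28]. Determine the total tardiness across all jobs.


Sort by due date (EDD order): [(9, 11), (4, 16), (4, 17), (4, 18), (4, 23), (7, 28)]
Compute completion times and tardiness:
  Job 1: p=9, d=11, C=9, tardiness=max(0,9-11)=0
  Job 2: p=4, d=16, C=13, tardiness=max(0,13-16)=0
  Job 3: p=4, d=17, C=17, tardiness=max(0,17-17)=0
  Job 4: p=4, d=18, C=21, tardiness=max(0,21-18)=3
  Job 5: p=4, d=23, C=25, tardiness=max(0,25-23)=2
  Job 6: p=7, d=28, C=32, tardiness=max(0,32-28)=4
Total tardiness = 9

9


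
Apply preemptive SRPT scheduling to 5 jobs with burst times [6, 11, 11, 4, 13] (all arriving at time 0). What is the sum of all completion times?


Since all jobs arrive at t=0, SRPT equals SPT ordering.
SPT order: [4, 6, 11, 11, 13]
Completion times:
  Job 1: p=4, C=4
  Job 2: p=6, C=10
  Job 3: p=11, C=21
  Job 4: p=11, C=32
  Job 5: p=13, C=45
Total completion time = 4 + 10 + 21 + 32 + 45 = 112

112


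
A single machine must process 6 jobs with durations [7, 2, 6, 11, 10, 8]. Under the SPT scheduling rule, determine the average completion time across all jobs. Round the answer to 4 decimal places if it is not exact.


Sort jobs by processing time (SPT order): [2, 6, 7, 8, 10, 11]
Compute completion times sequentially:
  Job 1: processing = 2, completes at 2
  Job 2: processing = 6, completes at 8
  Job 3: processing = 7, completes at 15
  Job 4: processing = 8, completes at 23
  Job 5: processing = 10, completes at 33
  Job 6: processing = 11, completes at 44
Sum of completion times = 125
Average completion time = 125/6 = 20.8333

20.8333


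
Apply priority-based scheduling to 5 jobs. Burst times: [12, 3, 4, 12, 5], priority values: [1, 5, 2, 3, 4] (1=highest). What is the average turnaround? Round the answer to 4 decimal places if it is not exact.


Sort by priority (ascending = highest first):
Order: [(1, 12), (2, 4), (3, 12), (4, 5), (5, 3)]
Completion times:
  Priority 1, burst=12, C=12
  Priority 2, burst=4, C=16
  Priority 3, burst=12, C=28
  Priority 4, burst=5, C=33
  Priority 5, burst=3, C=36
Average turnaround = 125/5 = 25.0

25.0


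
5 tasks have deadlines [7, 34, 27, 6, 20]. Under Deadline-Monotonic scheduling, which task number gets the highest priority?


Sort tasks by relative deadline (ascending):
  Task 4: deadline = 6
  Task 1: deadline = 7
  Task 5: deadline = 20
  Task 3: deadline = 27
  Task 2: deadline = 34
Priority order (highest first): [4, 1, 5, 3, 2]
Highest priority task = 4

4


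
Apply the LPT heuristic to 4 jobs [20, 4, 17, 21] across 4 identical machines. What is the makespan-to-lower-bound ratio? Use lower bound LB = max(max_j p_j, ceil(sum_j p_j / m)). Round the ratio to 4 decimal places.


LPT order: [21, 20, 17, 4]
Machine loads after assignment: [21, 20, 17, 4]
LPT makespan = 21
Lower bound = max(max_job, ceil(total/4)) = max(21, 16) = 21
Ratio = 21 / 21 = 1.0

1.0


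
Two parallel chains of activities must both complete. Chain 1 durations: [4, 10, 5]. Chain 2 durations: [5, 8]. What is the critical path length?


Path A total = 4 + 10 + 5 = 19
Path B total = 5 + 8 = 13
Critical path = longest path = max(19, 13) = 19

19


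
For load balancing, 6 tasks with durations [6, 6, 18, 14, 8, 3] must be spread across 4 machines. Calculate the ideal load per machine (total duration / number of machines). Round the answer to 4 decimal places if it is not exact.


Total processing time = 6 + 6 + 18 + 14 + 8 + 3 = 55
Number of machines = 4
Ideal balanced load = 55 / 4 = 13.75

13.75


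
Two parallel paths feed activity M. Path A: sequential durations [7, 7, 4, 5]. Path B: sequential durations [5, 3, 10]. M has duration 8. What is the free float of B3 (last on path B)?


ES(B3) = sum of predecessors on chain B = 8
EF(B3) = ES + duration = 8 + 10 = 18
Successor of B3 is M. ES(M) = max(sum(A), sum(B)) = max(23, 18) = 23
Free float = ES(successor) - EF(current) = 23 - 18 = 5

5


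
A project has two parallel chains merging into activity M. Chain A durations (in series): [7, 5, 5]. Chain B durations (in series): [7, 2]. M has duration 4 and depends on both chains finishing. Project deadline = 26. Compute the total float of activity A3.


Forward pass: ES(A3) = sum of predecessors on chain A = 12
EF = ES + duration = 12 + 5 = 17
Backward pass: LF(M) = deadline = 26; LS(M) = 26 - 4 = 22
LF(A3) = LS(M) - sum(successors on chain A) = 22 - 0 = 22
LS = LF - duration = 22 - 5 = 17
Total float = LS - ES = 17 - 12 = 5

5


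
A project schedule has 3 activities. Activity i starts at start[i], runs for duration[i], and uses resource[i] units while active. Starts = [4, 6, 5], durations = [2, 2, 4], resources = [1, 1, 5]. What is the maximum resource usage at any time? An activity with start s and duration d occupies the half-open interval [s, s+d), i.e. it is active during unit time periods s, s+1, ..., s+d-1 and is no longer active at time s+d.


Each activity i is active on [start_i, start_i + duration_i).
Compute total resource usage per time slot:
  t=0: active resources = [], total = 0
  t=1: active resources = [], total = 0
  t=2: active resources = [], total = 0
  t=3: active resources = [], total = 0
  t=4: active resources = [1], total = 1
  t=5: active resources = [1, 5], total = 6
  t=6: active resources = [1, 5], total = 6
  t=7: active resources = [1, 5], total = 6
  t=8: active resources = [5], total = 5
Peak resource demand = 6

6


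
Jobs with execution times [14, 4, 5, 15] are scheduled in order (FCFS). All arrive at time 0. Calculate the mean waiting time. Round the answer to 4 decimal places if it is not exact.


FCFS order (as given): [14, 4, 5, 15]
Waiting times:
  Job 1: wait = 0
  Job 2: wait = 14
  Job 3: wait = 18
  Job 4: wait = 23
Sum of waiting times = 55
Average waiting time = 55/4 = 13.75

13.75


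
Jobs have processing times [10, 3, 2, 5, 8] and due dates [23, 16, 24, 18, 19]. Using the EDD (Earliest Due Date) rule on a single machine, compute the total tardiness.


Sort by due date (EDD order): [(3, 16), (5, 18), (8, 19), (10, 23), (2, 24)]
Compute completion times and tardiness:
  Job 1: p=3, d=16, C=3, tardiness=max(0,3-16)=0
  Job 2: p=5, d=18, C=8, tardiness=max(0,8-18)=0
  Job 3: p=8, d=19, C=16, tardiness=max(0,16-19)=0
  Job 4: p=10, d=23, C=26, tardiness=max(0,26-23)=3
  Job 5: p=2, d=24, C=28, tardiness=max(0,28-24)=4
Total tardiness = 7

7


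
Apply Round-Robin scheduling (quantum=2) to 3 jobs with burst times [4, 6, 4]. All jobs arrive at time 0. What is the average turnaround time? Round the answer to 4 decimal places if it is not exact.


Time quantum = 2
Execution trace:
  J1 runs 2 units, time = 2
  J2 runs 2 units, time = 4
  J3 runs 2 units, time = 6
  J1 runs 2 units, time = 8
  J2 runs 2 units, time = 10
  J3 runs 2 units, time = 12
  J2 runs 2 units, time = 14
Finish times: [8, 14, 12]
Average turnaround = 34/3 = 11.3333

11.3333


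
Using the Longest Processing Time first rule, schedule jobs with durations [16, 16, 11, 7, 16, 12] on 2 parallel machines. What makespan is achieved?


Sort jobs in decreasing order (LPT): [16, 16, 16, 12, 11, 7]
Assign each job to the least loaded machine:
  Machine 1: jobs [16, 16, 7], load = 39
  Machine 2: jobs [16, 12, 11], load = 39
Makespan = max load = 39

39


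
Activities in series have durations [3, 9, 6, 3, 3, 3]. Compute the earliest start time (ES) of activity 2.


Activity 2 starts after activities 1 through 1 complete.
Predecessor durations: [3]
ES = 3 = 3

3


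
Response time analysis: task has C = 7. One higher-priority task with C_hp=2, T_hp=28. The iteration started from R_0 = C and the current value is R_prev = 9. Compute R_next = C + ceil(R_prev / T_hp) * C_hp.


R_next = C + ceil(R_prev / T_hp) * C_hp
ceil(9 / 28) = ceil(0.3214) = 1
Interference = 1 * 2 = 2
R_next = 7 + 2 = 9
R_next = R_prev, so the iteration has converged (response time = 9).

9
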